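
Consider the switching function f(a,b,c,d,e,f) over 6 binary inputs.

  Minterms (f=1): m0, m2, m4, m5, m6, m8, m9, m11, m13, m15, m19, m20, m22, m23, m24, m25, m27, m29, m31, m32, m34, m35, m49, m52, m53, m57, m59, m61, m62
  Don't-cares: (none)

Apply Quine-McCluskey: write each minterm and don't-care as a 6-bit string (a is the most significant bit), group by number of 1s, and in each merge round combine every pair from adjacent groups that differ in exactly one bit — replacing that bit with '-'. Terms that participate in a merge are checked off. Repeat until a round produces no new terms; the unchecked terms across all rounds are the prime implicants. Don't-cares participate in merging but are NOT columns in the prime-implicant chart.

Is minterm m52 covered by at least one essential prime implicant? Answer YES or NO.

NO

[col 0] 000000*, 000010*, 000100*, 000101*, 000110*, 001000*, 001001*, 001011*, 001101*, 001111*, 010011*, 010100*, 010110*, 010111*, 011000*, 011001*, 011011*, 011101*, 011111*, 100000*, 100010*, 100011*, 110001*, 110100*, 110101*, 111001*, 111011*, 111101*, 111110
[col 1] -00000*, -00010*, -10100, -11001*, -11011*, -11101*, 0-0100*, 0-0110*, 0-1000*, 0-1001*, 0-1011*, 0-1101*, 0-1111*, 00-000, 00-101, 000-00*, 000-10*, 0000-0*, 0001-0*, 00010-, 001-01*, 001-11*, 0010-1*, 00100-*, 0011-1*, 01-011*, 01-111*, 010-11*, 0101-0*, 01011-, 011-01*, 011-11*, 0110-1*, 01100-*, 0111-1*, 1000-0*, 10001-, 11-001*, 11-101*, 110-01*, 11010-, 111-01*, 1110-1*
[col 2] -000-0, -11-01, -110-1, 0-01-0, 0-1-01*, 0-1-11*, 0-10-1*, 0-100-, 0-11-1*, 000--0, 001--1*, 01--11, 011--1*, 11--01
[col 3] 0-1--1
Prime implicants: -000-0, -10100, -11-01, -110-1, 0-01-0, 0-1--1, 0-100-, 00-000, 00-101, 000--0, 00010-, 01--11, 01011-, 10001-, 11--01, 11010-, 111110
PI chart (minterm → PIs covering it):
  0 | -000-0,00-000,000--0
  2 | -000-0,000--0
  4 | 0-01-0,000--0,00010-
  5 | 00-101,00010-
  6 | 0-01-0,000--0
  8 | 0-100-,00-000
  9 | 0-1--1,0-100-
  11 | 0-1--1  (sole → essential)
  13 | 0-1--1,00-101
  15 | 0-1--1  (sole → essential)
  19 | 01--11  (sole → essential)
  20 | -10100,0-01-0
  22 | 0-01-0,01011-
  23 | 01--11,01011-
  24 | 0-100-  (sole → essential)
  25 | -11-01,-110-1,0-1--1,0-100-
  27 | -110-1,0-1--1,01--11
  29 | -11-01,0-1--1
  31 | 0-1--1,01--11
  32 | -000-0  (sole → essential)
  34 | -000-0,10001-
  35 | 10001-  (sole → essential)
  49 | 11--01  (sole → essential)
  52 | -10100,11010-
  53 | 11--01,11010-
  57 | -11-01,-110-1,11--01
  59 | -110-1  (sole → essential)
  61 | -11-01,11--01
  62 | 111110  (sole → essential)
Essential prime implicants: -000-0, -110-1, 0-1--1, 0-100-, 01--11, 10001-, 11--01, 111110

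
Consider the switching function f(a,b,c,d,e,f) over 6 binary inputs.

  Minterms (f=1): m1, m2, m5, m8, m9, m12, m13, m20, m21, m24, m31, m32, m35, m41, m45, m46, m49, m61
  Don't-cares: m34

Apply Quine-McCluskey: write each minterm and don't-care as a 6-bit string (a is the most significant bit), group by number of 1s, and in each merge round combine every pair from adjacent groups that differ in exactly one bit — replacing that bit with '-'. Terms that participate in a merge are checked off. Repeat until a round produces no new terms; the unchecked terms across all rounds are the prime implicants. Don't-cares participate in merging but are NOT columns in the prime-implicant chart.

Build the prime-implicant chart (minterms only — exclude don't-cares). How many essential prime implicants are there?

[col 0] 000001*, 000010*, 000101*, 001000*, 001001*, 001100*, 001101*, 010100*, 010101*, 011000*, 011111, 100000*, 100010*, 100011*, 101001*, 101101*, 101110, 110001, 111101*
[col 1] -00010, -01001*, -01101*, 0-0101, 0-1000, 00-001*, 00-101*, 000-01*, 001-00*, 001-01*, 00100-*, 00110-*, 01010-, 1-1101, 1000-0, 10001-, 101-01*
[col 2] -01-01, 00--01, 001-0-
Prime implicants: -00010, -01-01, 0-0101, 0-1000, 00--01, 001-0-, 01010-, 011111, 1-1101, 1000-0, 10001-, 101110, 110001
PI chart (minterm → PIs covering it):
  1 | 00--01  (sole → essential)
  2 | -00010  (sole → essential)
  5 | 0-0101,00--01
  8 | 0-1000,001-0-
  9 | -01-01,00--01,001-0-
  12 | 001-0-  (sole → essential)
  13 | -01-01,00--01,001-0-
  20 | 01010-  (sole → essential)
  21 | 0-0101,01010-
  24 | 0-1000  (sole → essential)
  31 | 011111  (sole → essential)
  32 | 1000-0  (sole → essential)
  35 | 10001-  (sole → essential)
  41 | -01-01  (sole → essential)
  45 | -01-01,1-1101
  46 | 101110  (sole → essential)
  49 | 110001  (sole → essential)
  61 | 1-1101  (sole → essential)
Essential prime implicants: -00010, -01-01, 0-1000, 00--01, 001-0-, 01010-, 011111, 1-1101, 1000-0, 10001-, 101110, 110001

12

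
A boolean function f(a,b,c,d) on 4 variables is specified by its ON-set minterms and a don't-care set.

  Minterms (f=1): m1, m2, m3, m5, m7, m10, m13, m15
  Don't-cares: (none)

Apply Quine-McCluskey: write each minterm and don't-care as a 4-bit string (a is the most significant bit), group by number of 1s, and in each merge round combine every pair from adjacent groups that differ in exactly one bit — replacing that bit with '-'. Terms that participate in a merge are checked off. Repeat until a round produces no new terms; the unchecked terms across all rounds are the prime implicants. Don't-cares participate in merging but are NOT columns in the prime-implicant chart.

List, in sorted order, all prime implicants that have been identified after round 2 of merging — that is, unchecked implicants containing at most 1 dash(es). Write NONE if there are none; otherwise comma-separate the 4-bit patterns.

[col 0] 0001*, 0010*, 0011*, 0101*, 0111*, 1010*, 1101*, 1111*
[col 1] -010, -101*, -111*, 0-01*, 0-11*, 00-1*, 001-, 01-1*, 11-1*
[col 2] -1-1, 0--1
Prime implicants: -010, -1-1, 0--1, 001-

-010, 001-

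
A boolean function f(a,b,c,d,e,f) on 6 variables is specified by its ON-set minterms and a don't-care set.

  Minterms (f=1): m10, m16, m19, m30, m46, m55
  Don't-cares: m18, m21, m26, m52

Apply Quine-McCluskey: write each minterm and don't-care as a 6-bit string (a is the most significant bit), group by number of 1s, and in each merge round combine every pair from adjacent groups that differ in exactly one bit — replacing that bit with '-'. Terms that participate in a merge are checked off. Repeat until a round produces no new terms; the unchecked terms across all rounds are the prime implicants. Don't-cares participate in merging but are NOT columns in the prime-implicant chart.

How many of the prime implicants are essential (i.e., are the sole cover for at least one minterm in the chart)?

size-2^0 implicants → 001010(✓)  010000(✓)  010010(✓)  010011(✓)  010101  011010(✓)  011110(✓)  101110  110100  110111
size-2^1 implicants → 0-1010  01-010  0100-0  01001-  011-10
Unchecked terms (primes): 0-1010, 01-010, 0100-0, 01001-, 010101, 011-10, 101110, 110100, 110111
Minterm coverage:
  m10 ⊆ 0-1010 [E]
  m16 ⊆ 0100-0 [E]
  m19 ⊆ 01001- [E]
  m30 ⊆ 011-10 [E]
  m46 ⊆ 101110 [E]
  m55 ⊆ 110111 [E]
E = {0-1010, 0100-0, 01001-, 011-10, 101110, 110111}

6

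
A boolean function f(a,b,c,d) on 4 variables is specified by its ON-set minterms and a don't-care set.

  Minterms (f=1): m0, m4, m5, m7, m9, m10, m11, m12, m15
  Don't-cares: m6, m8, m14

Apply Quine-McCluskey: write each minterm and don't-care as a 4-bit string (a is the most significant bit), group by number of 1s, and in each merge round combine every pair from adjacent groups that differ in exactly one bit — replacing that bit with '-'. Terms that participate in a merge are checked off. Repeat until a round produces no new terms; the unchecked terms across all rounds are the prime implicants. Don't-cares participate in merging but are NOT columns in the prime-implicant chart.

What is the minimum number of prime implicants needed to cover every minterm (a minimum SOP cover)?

Round 0: 0000✓ 0100✓ 0101✓ 0110✓ 0111✓ 1000✓ 1001✓ 1010✓ 1011✓ 1100✓ 1110✓ 1111✓
Round 1: -000✓ -100✓ -110✓ -111✓ 0-00✓ 01-0✓ 01-1✓ 010-✓ 011-✓ 1-00✓ 1-10✓ 1-11✓ 10-0✓ 10-1✓ 100-✓ 101-✓ 11-0✓ 111-✓
Round 2: --00 -1-0 -11- 01-- 1--0 1-1- 10--
PIs = {--00, -1-0, -11-, 01--, 1--0, 1-1-, 10--}
Coverage chart:
  m0: --00 ←essential
  m4: --00,-1-0,01--
  m5: 01-- ←essential
  m7: -11-,01--
  m9: 10-- ←essential
  m10: 1--0,1-1-,10--
  m11: 1-1-,10--
  m12: --00,-1-0,1--0
  m15: -11-,1-1-
Essential: --00, 01--, 10--
Petrick residual → -11-
Min cover (4 terms): c'd' + bc + a'b + ab'

4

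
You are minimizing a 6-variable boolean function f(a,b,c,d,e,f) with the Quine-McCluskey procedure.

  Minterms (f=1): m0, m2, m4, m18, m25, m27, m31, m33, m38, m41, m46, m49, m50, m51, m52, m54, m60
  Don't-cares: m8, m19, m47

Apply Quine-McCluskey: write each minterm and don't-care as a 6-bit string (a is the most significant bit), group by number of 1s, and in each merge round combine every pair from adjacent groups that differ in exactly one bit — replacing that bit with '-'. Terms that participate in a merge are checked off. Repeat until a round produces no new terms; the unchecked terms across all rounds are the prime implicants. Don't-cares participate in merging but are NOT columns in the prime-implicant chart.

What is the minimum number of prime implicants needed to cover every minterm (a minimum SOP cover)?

Round 0: 000000✓ 000010✓ 000100✓ 001000✓ 010010✓ 010011✓ 011001✓ 011011✓ 011111✓ 100001✓ 100110✓ 101001✓ 101110✓ 101111✓ 110001✓ 110010✓ 110011✓ 110100✓ 110110✓ 111100✓
Round 1: -10010✓ -10011✓ 0-0010 00-000 000-00 0000-0 01-011 01001-✓ 011-11 0110-1 1-0001 1-0110 10-001 10-110 10111- 11-100 110-10 1100-1 11001-✓ 1101-0
Round 2: -1001-
PIs = {-1001-, 0-0010, 00-000, 000-00, 0000-0, 01-011, 011-11, 0110-1, 1-0001, 1-0110, 10-001, 10-110, 10111-, 11-100, 110-10, 1100-1, 1101-0}
Coverage chart:
  m0: 00-000,000-00,0000-0
  m2: 0-0010,0000-0
  m4: 000-00 ←essential
  m18: -1001-,0-0010
  m25: 0110-1 ←essential
  m27: 01-011,011-11,0110-1
  m31: 011-11 ←essential
  m33: 1-0001,10-001
  m38: 1-0110,10-110
  m41: 10-001 ←essential
  m46: 10-110,10111-
  m49: 1-0001,1100-1
  m50: -1001-,110-10
  m51: -1001-,1100-1
  m52: 11-100,1101-0
  m54: 1-0110,110-10,1101-0
  m60: 11-100 ←essential
Essential: 000-00, 011-11, 0110-1, 10-001, 11-100
Petrick residual → 0-0010, 10-110, 110-10, 1100-1
Min cover (9 terms): a'c'd'ef' + a'b'c'e'f' + a'bcef + a'bcd'f + ab'd'e'f + ab'def' + abde'f' + abc'ef' + abc'd'f

9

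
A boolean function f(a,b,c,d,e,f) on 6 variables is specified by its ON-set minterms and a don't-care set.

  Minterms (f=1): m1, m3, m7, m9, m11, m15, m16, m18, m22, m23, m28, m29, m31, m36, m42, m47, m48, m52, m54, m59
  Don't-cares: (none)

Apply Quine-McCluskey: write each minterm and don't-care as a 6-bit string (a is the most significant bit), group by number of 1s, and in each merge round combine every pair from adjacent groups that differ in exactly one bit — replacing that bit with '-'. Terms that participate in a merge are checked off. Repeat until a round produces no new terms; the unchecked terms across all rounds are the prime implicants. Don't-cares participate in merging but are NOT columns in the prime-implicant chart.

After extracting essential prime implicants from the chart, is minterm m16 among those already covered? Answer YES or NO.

size-2^0 implicants → 000001(✓)  000011(✓)  000111(✓)  001001(✓)  001011(✓)  001111(✓)  010000(✓)  010010(✓)  010110(✓)  010111(✓)  011100(✓)  011101(✓)  011111(✓)  100100(✓)  101010  101111(✓)  110000(✓)  110100(✓)  110110(✓)  111011
size-2^1 implicants → -01111  -10000  -10110  0-0111(✓)  0-1111(✓)  00-001(✓)  00-011(✓)  00-111(✓)  000-11(✓)  0000-1(✓)  001-11(✓)  0010-1(✓)  01-111(✓)  010-10  0100-0  01011-  0111-1  01110-  1-0100  110-00  1101-0
size-2^2 implicants → 0--111  00--11  00-0-1
Unchecked terms (primes): -01111, -10000, -10110, 0--111, 00--11, 00-0-1, 010-10, 0100-0, 01011-, 0111-1, 01110-, 1-0100, 101010, 110-00, 1101-0, 111011
Minterm coverage:
  m1 ⊆ 00-0-1 [E]
  m3 ⊆ 00--11,00-0-1
  m7 ⊆ 0--111,00--11
  m9 ⊆ 00-0-1 [E]
  m11 ⊆ 00--11,00-0-1
  m15 ⊆ -01111,0--111,00--11
  m16 ⊆ -10000,0100-0
  m18 ⊆ 010-10,0100-0
  m22 ⊆ -10110,010-10,01011-
  m23 ⊆ 0--111,01011-
  m28 ⊆ 01110- [E]
  m29 ⊆ 0111-1,01110-
  m31 ⊆ 0--111,0111-1
  m36 ⊆ 1-0100 [E]
  m42 ⊆ 101010 [E]
  m47 ⊆ -01111 [E]
  m48 ⊆ -10000,110-00
  m52 ⊆ 1-0100,110-00,1101-0
  m54 ⊆ -10110,1101-0
  m59 ⊆ 111011 [E]
E = {-01111, 00-0-1, 01110-, 1-0100, 101010, 111011}

NO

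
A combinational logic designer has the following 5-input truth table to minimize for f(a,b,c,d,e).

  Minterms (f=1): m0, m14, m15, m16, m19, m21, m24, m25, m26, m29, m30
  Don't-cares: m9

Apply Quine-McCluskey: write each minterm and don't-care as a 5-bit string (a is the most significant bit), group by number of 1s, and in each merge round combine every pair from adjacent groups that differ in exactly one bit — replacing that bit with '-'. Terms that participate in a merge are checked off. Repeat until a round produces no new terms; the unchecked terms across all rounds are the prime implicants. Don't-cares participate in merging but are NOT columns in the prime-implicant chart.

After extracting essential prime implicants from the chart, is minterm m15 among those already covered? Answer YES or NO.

YES

size-2^0 implicants → 00000(✓)  01001(✓)  01110(✓)  01111(✓)  10000(✓)  10011  10101(✓)  11000(✓)  11001(✓)  11010(✓)  11101(✓)  11110(✓)
size-2^1 implicants → -0000  -1001  -1110  0111-  1-000  1-101  11-01  11-10  110-0  1100-
Unchecked terms (primes): -0000, -1001, -1110, 0111-, 1-000, 1-101, 10011, 11-01, 11-10, 110-0, 1100-
Minterm coverage:
  m0 ⊆ -0000 [E]
  m14 ⊆ -1110,0111-
  m15 ⊆ 0111- [E]
  m16 ⊆ -0000,1-000
  m19 ⊆ 10011 [E]
  m21 ⊆ 1-101 [E]
  m24 ⊆ 1-000,110-0,1100-
  m25 ⊆ -1001,11-01,1100-
  m26 ⊆ 11-10,110-0
  m29 ⊆ 1-101,11-01
  m30 ⊆ -1110,11-10
E = {-0000, 0111-, 1-101, 10011}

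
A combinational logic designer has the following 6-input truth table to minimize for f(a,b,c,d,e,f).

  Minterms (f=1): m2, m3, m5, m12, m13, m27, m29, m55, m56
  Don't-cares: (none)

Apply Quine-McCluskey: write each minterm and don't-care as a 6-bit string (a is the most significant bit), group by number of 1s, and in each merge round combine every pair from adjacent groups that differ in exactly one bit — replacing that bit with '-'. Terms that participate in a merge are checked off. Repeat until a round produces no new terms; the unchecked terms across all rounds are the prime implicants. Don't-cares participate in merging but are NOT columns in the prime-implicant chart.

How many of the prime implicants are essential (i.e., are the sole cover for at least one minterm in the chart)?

Round 0: 000010✓ 000011✓ 000101✓ 001100✓ 001101✓ 011011 011101✓ 110111 111000
Round 1: 0-1101 00-101 00001- 00110-
PIs = {0-1101, 00-101, 00001-, 00110-, 011011, 110111, 111000}
Coverage chart:
  m2: 00001- ←essential
  m3: 00001- ←essential
  m5: 00-101 ←essential
  m12: 00110- ←essential
  m13: 0-1101,00-101,00110-
  m27: 011011 ←essential
  m29: 0-1101 ←essential
  m55: 110111 ←essential
  m56: 111000 ←essential
Essential: 0-1101, 00-101, 00001-, 00110-, 011011, 110111, 111000

7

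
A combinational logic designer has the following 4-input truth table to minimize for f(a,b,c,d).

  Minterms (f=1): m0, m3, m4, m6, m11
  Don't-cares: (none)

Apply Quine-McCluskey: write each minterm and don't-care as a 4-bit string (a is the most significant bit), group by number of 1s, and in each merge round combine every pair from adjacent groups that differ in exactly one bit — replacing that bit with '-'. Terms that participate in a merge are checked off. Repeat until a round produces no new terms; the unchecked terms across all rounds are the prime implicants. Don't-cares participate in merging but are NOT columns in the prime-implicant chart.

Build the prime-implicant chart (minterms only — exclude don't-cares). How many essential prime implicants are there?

3

Round 0: 0000✓ 0011✓ 0100✓ 0110✓ 1011✓
Round 1: -011 0-00 01-0
PIs = {-011, 0-00, 01-0}
Coverage chart:
  m0: 0-00 ←essential
  m3: -011 ←essential
  m4: 0-00,01-0
  m6: 01-0 ←essential
  m11: -011 ←essential
Essential: -011, 0-00, 01-0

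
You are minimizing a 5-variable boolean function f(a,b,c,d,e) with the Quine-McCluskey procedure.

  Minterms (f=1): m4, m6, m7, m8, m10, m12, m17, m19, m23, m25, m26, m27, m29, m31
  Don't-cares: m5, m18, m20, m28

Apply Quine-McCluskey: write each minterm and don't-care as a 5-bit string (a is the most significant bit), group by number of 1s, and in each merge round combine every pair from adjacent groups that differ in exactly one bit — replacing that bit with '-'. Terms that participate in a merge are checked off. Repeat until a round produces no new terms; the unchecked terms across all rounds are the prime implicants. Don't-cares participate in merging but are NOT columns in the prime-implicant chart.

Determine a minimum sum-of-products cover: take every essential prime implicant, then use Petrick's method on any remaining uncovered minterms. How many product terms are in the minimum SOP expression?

6

[col 0] 00100*, 00101*, 00110*, 00111*, 01000*, 01010*, 01100*, 10001*, 10010*, 10011*, 10100*, 10111*, 11001*, 11010*, 11011*, 11100*, 11101*, 11111*
[col 1] -0100*, -0111, -1010, -1100*, 0-100*, 001-0*, 001-1*, 0010-*, 0011-*, 01-00, 010-0, 1-001*, 1-010*, 1-011*, 1-100*, 1-111*, 10-11*, 100-1*, 1001-*, 11-01*, 11-11*, 110-1*, 1101-*, 111-1*, 1110-
[col 2] --100, 001--, 1--11, 1-0-1, 1-01-, 11--1
Prime implicants: --100, -0111, -1010, 001--, 01-00, 010-0, 1--11, 1-0-1, 1-01-, 11--1, 1110-
PI chart (minterm → PIs covering it):
  4 | --100,001--
  6 | 001--  (sole → essential)
  7 | -0111,001--
  8 | 01-00,010-0
  10 | -1010,010-0
  12 | --100,01-00
  17 | 1-0-1  (sole → essential)
  19 | 1--11,1-0-1,1-01-
  23 | -0111,1--11
  25 | 1-0-1,11--1
  26 | -1010,1-01-
  27 | 1--11,1-0-1,1-01-,11--1
  29 | 11--1,1110-
  31 | 1--11,11--1
Essential prime implicants: 001--, 1-0-1
Petrick residual → -0111, -1010, 01-00, 11--1
Minimum SOP uses 6 PIs: b'cde + bc'de' + a'b'c + a'bd'e' + ac'e + abe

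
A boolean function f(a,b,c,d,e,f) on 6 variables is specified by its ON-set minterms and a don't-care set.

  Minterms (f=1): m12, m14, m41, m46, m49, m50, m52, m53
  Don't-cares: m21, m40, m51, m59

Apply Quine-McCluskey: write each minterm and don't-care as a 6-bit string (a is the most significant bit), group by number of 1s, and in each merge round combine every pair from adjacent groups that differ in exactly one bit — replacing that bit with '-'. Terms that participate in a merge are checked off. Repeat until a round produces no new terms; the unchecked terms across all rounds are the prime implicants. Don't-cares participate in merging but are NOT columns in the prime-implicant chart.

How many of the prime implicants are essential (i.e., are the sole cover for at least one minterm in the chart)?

[col 0] 001100*, 001110*, 010101*, 101000*, 101001*, 101110*, 110001*, 110010*, 110011*, 110100*, 110101*, 111011*
[col 1] -01110, -10101, 0011-0, 10100-, 11-011, 110-01, 1100-1, 11001-, 11010-
Prime implicants: -01110, -10101, 0011-0, 10100-, 11-011, 110-01, 1100-1, 11001-, 11010-
PI chart (minterm → PIs covering it):
  12 | 0011-0  (sole → essential)
  14 | -01110,0011-0
  41 | 10100-  (sole → essential)
  46 | -01110  (sole → essential)
  49 | 110-01,1100-1
  50 | 11001-  (sole → essential)
  52 | 11010-  (sole → essential)
  53 | -10101,110-01,11010-
Essential prime implicants: -01110, 0011-0, 10100-, 11001-, 11010-

5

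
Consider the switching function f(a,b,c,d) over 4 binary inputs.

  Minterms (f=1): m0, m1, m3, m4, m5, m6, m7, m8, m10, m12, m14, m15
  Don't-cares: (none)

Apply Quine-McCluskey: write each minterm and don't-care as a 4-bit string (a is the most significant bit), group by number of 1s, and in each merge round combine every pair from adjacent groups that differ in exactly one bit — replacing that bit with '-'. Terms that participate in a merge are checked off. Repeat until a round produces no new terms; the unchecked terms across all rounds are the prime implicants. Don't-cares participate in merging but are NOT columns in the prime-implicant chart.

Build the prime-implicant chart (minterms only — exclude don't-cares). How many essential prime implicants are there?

3

[col 0] 0000*, 0001*, 0011*, 0100*, 0101*, 0110*, 0111*, 1000*, 1010*, 1100*, 1110*, 1111*
[col 1] -000*, -100*, -110*, -111*, 0-00*, 0-01*, 0-11*, 00-1*, 000-*, 01-0*, 01-1*, 010-*, 011-*, 1-00*, 1-10*, 10-0*, 11-0*, 111-*
[col 2] --00, -1-0, -11-, 0--1, 0-0-, 01--, 1--0
Prime implicants: --00, -1-0, -11-, 0--1, 0-0-, 01--, 1--0
PI chart (minterm → PIs covering it):
  0 | --00,0-0-
  1 | 0--1,0-0-
  3 | 0--1  (sole → essential)
  4 | --00,-1-0,0-0-,01--
  5 | 0--1,0-0-,01--
  6 | -1-0,-11-,01--
  7 | -11-,0--1,01--
  8 | --00,1--0
  10 | 1--0  (sole → essential)
  12 | --00,-1-0,1--0
  14 | -1-0,-11-,1--0
  15 | -11-  (sole → essential)
Essential prime implicants: -11-, 0--1, 1--0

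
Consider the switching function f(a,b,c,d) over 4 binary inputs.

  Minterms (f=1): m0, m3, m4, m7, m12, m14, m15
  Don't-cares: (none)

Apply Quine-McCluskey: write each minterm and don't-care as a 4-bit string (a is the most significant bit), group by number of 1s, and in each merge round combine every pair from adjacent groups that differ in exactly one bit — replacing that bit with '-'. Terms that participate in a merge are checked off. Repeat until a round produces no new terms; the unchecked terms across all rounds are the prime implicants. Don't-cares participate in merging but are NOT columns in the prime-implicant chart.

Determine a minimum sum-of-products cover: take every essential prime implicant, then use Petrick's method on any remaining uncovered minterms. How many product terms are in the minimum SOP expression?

[col 0] 0000*, 0011*, 0100*, 0111*, 1100*, 1110*, 1111*
[col 1] -100, -111, 0-00, 0-11, 11-0, 111-
Prime implicants: -100, -111, 0-00, 0-11, 11-0, 111-
PI chart (minterm → PIs covering it):
  0 | 0-00  (sole → essential)
  3 | 0-11  (sole → essential)
  4 | -100,0-00
  7 | -111,0-11
  12 | -100,11-0
  14 | 11-0,111-
  15 | -111,111-
Essential prime implicants: 0-00, 0-11
Petrick residual → -100, 111-
Minimum SOP uses 4 PIs: bc'd' + a'c'd' + a'cd + abc

4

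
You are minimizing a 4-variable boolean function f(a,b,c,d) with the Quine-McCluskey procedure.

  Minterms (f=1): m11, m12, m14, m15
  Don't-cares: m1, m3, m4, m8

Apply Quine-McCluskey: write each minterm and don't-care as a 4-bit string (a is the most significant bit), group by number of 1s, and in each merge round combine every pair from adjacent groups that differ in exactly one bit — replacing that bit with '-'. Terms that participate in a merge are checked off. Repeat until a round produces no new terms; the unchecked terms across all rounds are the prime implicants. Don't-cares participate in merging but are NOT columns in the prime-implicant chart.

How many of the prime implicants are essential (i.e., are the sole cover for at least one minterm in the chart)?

0

size-2^0 implicants → 0001(✓)  0011(✓)  0100(✓)  1000(✓)  1011(✓)  1100(✓)  1110(✓)  1111(✓)
size-2^1 implicants → -011  -100  00-1  1-00  1-11  11-0  111-
Unchecked terms (primes): -011, -100, 00-1, 1-00, 1-11, 11-0, 111-
Minterm coverage:
  m11 ⊆ -011,1-11
  m12 ⊆ -100,1-00,11-0
  m14 ⊆ 11-0,111-
  m15 ⊆ 1-11,111-
(no essential prime implicants)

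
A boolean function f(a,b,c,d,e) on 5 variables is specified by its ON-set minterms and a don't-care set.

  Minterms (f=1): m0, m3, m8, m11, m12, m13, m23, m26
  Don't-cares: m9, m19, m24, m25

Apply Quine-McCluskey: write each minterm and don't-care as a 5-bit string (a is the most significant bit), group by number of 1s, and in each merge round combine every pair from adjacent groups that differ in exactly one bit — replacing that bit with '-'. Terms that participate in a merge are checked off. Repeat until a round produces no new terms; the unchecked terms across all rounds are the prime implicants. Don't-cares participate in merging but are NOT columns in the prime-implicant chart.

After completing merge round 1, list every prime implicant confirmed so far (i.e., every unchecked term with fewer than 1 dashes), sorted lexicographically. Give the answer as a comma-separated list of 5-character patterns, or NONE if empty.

Round 0: 00000✓ 00011✓ 01000✓ 01001✓ 01011✓ 01100✓ 01101✓ 10011✓ 10111✓ 11000✓ 11001✓ 11010✓
Round 1: -0011 -1000✓ -1001✓ 0-000 0-011 01-00✓ 01-01✓ 010-1 0100-✓ 0110-✓ 10-11 110-0 1100-✓
Round 2: -100- 01-0-
PIs = {-0011, -100-, 0-000, 0-011, 01-0-, 010-1, 10-11, 110-0}

NONE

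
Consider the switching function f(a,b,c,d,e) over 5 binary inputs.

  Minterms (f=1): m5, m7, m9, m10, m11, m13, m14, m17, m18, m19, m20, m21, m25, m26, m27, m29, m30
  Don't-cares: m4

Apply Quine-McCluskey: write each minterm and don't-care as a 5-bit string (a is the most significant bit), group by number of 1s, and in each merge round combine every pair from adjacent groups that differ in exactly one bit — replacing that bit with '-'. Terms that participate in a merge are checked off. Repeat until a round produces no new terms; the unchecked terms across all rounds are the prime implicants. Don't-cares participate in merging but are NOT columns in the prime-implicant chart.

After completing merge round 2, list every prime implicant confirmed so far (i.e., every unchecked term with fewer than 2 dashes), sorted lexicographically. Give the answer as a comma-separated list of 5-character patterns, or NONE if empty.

001-1

Round 0: 00100✓ 00101✓ 00111✓ 01001✓ 01010✓ 01011✓ 01101✓ 01110✓ 10001✓ 10010✓ 10011✓ 10100✓ 10101✓ 11001✓ 11010✓ 11011✓ 11101✓ 11110✓
Round 1: -0100✓ -0101✓ -1001✓ -1010✓ -1011✓ -1101✓ -1110✓ 0-101✓ 001-1 0010-✓ 01-01✓ 01-10✓ 010-1✓ 0101-✓ 1-001✓ 1-010✓ 1-011✓ 1-101✓ 10-01✓ 100-1✓ 1001-✓ 1010-✓ 11-01✓ 11-10✓ 110-1✓ 1101-✓
Round 2: --101 -010- -1-01 -1-10 -10-1 -101- 1--01 1-0-1 1-01-
PIs = {--101, -010-, -1-01, -1-10, -10-1, -101-, 001-1, 1--01, 1-0-1, 1-01-}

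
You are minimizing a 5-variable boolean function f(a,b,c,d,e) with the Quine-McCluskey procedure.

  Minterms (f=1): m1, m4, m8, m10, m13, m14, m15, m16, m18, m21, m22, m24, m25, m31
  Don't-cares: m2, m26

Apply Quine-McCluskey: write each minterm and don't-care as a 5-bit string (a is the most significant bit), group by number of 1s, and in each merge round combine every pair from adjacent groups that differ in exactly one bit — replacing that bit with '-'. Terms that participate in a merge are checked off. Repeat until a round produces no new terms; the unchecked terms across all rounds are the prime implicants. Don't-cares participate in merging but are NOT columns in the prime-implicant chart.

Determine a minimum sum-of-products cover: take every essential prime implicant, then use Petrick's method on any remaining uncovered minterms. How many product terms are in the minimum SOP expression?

10

size-2^0 implicants → 00001  00010(✓)  00100  01000(✓)  01010(✓)  01101(✓)  01110(✓)  01111(✓)  10000(✓)  10010(✓)  10101  10110(✓)  11000(✓)  11001(✓)  11010(✓)  11111(✓)
size-2^1 implicants → -0010(✓)  -1000(✓)  -1010(✓)  -1111  0-010(✓)  01-10  010-0(✓)  011-1  0111-  1-000(✓)  1-010(✓)  10-10  100-0(✓)  110-0(✓)  1100-
size-2^2 implicants → --010  -10-0  1-0-0
Unchecked terms (primes): --010, -10-0, -1111, 00001, 00100, 01-10, 011-1, 0111-, 1-0-0, 10-10, 10101, 1100-
Minterm coverage:
  m1 ⊆ 00001 [E]
  m4 ⊆ 00100 [E]
  m8 ⊆ -10-0 [E]
  m10 ⊆ --010,-10-0,01-10
  m13 ⊆ 011-1 [E]
  m14 ⊆ 01-10,0111-
  m15 ⊆ -1111,011-1,0111-
  m16 ⊆ 1-0-0 [E]
  m18 ⊆ --010,1-0-0,10-10
  m21 ⊆ 10101 [E]
  m22 ⊆ 10-10 [E]
  m24 ⊆ -10-0,1-0-0,1100-
  m25 ⊆ 1100- [E]
  m31 ⊆ -1111 [E]
E = {-10-0, -1111, 00001, 00100, 011-1, 1-0-0, 10-10, 10101, 1100-}
Petrick residual → 01-10
Cover = bc'e' + bcde + a'b'c'd'e + a'b'cd'e' + a'bde' + a'bce + ac'e' + ab'de' + ab'cd'e + abc'd'  |cover|=10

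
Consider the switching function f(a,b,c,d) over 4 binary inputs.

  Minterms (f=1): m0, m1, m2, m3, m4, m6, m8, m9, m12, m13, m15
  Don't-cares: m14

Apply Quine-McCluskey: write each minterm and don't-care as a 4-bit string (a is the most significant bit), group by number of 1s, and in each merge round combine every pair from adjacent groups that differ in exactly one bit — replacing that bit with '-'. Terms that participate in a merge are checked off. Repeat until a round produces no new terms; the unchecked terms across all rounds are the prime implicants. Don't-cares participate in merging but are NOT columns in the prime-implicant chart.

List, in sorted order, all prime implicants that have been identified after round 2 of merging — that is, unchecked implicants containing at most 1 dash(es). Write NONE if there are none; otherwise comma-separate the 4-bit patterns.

NONE

size-2^0 implicants → 0000(✓)  0001(✓)  0010(✓)  0011(✓)  0100(✓)  0110(✓)  1000(✓)  1001(✓)  1100(✓)  1101(✓)  1110(✓)  1111(✓)
size-2^1 implicants → -000(✓)  -001(✓)  -100(✓)  -110(✓)  0-00(✓)  0-10(✓)  00-0(✓)  00-1(✓)  000-(✓)  001-(✓)  01-0(✓)  1-00(✓)  1-01(✓)  100-(✓)  11-0(✓)  11-1(✓)  110-(✓)  111-(✓)
size-2^2 implicants → --00  -00-  -1-0  0--0  00--  1-0-  11--
Unchecked terms (primes): --00, -00-, -1-0, 0--0, 00--, 1-0-, 11--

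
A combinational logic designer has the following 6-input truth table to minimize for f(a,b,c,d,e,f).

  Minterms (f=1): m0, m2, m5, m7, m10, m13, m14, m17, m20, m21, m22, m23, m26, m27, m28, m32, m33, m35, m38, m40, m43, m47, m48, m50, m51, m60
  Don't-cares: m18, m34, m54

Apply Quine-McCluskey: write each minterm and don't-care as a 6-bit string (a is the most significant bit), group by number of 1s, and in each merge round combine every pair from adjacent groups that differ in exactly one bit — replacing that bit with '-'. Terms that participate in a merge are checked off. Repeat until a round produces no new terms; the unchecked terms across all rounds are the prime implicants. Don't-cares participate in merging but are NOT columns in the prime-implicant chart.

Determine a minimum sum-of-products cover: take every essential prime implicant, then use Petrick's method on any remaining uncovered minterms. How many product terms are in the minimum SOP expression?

14

size-2^0 implicants → 000000(✓)  000010(✓)  000101(✓)  000111(✓)  001010(✓)  001101(✓)  001110(✓)  010001(✓)  010010(✓)  010100(✓)  010101(✓)  010110(✓)  010111(✓)  011010(✓)  011011(✓)  011100(✓)  100000(✓)  100001(✓)  100010(✓)  100011(✓)  100110(✓)  101000(✓)  101011(✓)  101111(✓)  110000(✓)  110010(✓)  110011(✓)  110110(✓)  111100(✓)
size-2^1 implicants → -00000(✓)  -00010(✓)  -10010(✓)  -10110(✓)  -11100  0-0010(✓)  0-0101(✓)  0-0111(✓)  0-1010(✓)  00-010(✓)  00-101  0000-0(✓)  0001-1(✓)  001-10  01-010(✓)  01-100  010-01  010-10(✓)  0101-0(✓)  0101-1(✓)  01010-(✓)  01011-(✓)  01101-  1-0000(✓)  1-0010(✓)  1-0011(✓)  1-0110(✓)  10-000  10-011  100-10(✓)  1000-0(✓)  1000-1(✓)  10000-(✓)  10001-(✓)  101-11  110-10(✓)  1100-0(✓)  11001-(✓)
size-2^2 implicants → --0010  -000-0  -10-10  0--010  0-01-1  0101--  1-0-10  1-00-0  1-001-  1000--
Unchecked terms (primes): --0010, -000-0, -10-10, -11100, 0--010, 0-01-1, 00-101, 001-10, 01-100, 010-01, 0101--, 01101-, 1-0-10, 1-00-0, 1-001-, 10-000, 10-011, 1000--, 101-11
Minterm coverage:
  m0 ⊆ -000-0 [E]
  m2 ⊆ --0010,-000-0,0--010
  m5 ⊆ 0-01-1,00-101
  m7 ⊆ 0-01-1 [E]
  m10 ⊆ 0--010,001-10
  m13 ⊆ 00-101 [E]
  m14 ⊆ 001-10 [E]
  m17 ⊆ 010-01 [E]
  m20 ⊆ 01-100,0101--
  m21 ⊆ 0-01-1,010-01,0101--
  m22 ⊆ -10-10,0101--
  m23 ⊆ 0-01-1,0101--
  m26 ⊆ 0--010,01101-
  m27 ⊆ 01101- [E]
  m28 ⊆ -11100,01-100
  m32 ⊆ -000-0,1-00-0,10-000,1000--
  m33 ⊆ 1000-- [E]
  m35 ⊆ 1-001-,10-011,1000--
  m38 ⊆ 1-0-10 [E]
  m40 ⊆ 10-000 [E]
  m43 ⊆ 10-011,101-11
  m47 ⊆ 101-11 [E]
  m48 ⊆ 1-00-0 [E]
  m50 ⊆ --0010,-10-10,1-0-10,1-00-0,1-001-
  m51 ⊆ 1-001- [E]
  m60 ⊆ -11100 [E]
E = {-000-0, -11100, 0-01-1, 00-101, 001-10, 010-01, 01101-, 1-0-10, 1-00-0, 1-001-, 10-000, 1000--, 101-11}
Petrick residual → 0101--
Cover = b'c'd'f' + bcde'f' + a'c'df + a'b'de'f + a'b'cef' + a'bc'e'f + a'bc'd + a'bcd'e + ac'ef' + ac'd'f' + ac'd'e + ab'd'e'f' + ab'c'd' + ab'cef  |cover|=14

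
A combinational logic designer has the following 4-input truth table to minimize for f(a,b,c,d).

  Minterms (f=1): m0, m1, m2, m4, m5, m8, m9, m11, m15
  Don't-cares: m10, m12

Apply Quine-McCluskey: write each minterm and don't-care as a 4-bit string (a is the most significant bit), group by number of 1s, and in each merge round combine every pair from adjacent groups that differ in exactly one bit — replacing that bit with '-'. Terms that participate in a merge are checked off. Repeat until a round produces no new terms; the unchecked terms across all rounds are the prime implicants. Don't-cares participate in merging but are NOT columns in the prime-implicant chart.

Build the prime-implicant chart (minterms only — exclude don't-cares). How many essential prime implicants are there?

3

[col 0] 0000*, 0001*, 0010*, 0100*, 0101*, 1000*, 1001*, 1010*, 1011*, 1100*, 1111*
[col 1] -000*, -001*, -010*, -100*, 0-00*, 0-01*, 00-0*, 000-*, 010-*, 1-00*, 1-11, 10-0*, 10-1*, 100-*, 101-*
[col 2] --00, -0-0, -00-, 0-0-, 10--
Prime implicants: --00, -0-0, -00-, 0-0-, 1-11, 10--
PI chart (minterm → PIs covering it):
  0 | --00,-0-0,-00-,0-0-
  1 | -00-,0-0-
  2 | -0-0  (sole → essential)
  4 | --00,0-0-
  5 | 0-0-  (sole → essential)
  8 | --00,-0-0,-00-,10--
  9 | -00-,10--
  11 | 1-11,10--
  15 | 1-11  (sole → essential)
Essential prime implicants: -0-0, 0-0-, 1-11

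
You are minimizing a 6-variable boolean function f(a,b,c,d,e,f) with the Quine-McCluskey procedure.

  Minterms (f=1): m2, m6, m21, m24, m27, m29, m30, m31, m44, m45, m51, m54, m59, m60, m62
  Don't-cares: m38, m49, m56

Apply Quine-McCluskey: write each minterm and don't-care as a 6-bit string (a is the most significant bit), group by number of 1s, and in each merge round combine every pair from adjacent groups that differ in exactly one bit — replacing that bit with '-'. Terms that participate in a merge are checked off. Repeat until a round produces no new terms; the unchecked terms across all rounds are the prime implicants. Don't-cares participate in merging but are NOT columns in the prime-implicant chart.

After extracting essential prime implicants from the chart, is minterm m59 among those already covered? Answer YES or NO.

size-2^0 implicants → 000010(✓)  000110(✓)  010101(✓)  011000(✓)  011011(✓)  011101(✓)  011110(✓)  011111(✓)  100110(✓)  101100(✓)  101101(✓)  110001(✓)  110011(✓)  110110(✓)  111000(✓)  111011(✓)  111100(✓)  111110(✓)
size-2^1 implicants → -00110  -11000  -11011  -11110  000-10  01-101  011-11  0111-1  01111-  1-0110  1-1100  10110-  11-011  11-110  1100-1  111-00  1111-0
Unchecked terms (primes): -00110, -11000, -11011, -11110, 000-10, 01-101, 011-11, 0111-1, 01111-, 1-0110, 1-1100, 10110-, 11-011, 11-110, 1100-1, 111-00, 1111-0
Minterm coverage:
  m2 ⊆ 000-10 [E]
  m6 ⊆ -00110,000-10
  m21 ⊆ 01-101 [E]
  m24 ⊆ -11000 [E]
  m27 ⊆ -11011,011-11
  m29 ⊆ 01-101,0111-1
  m30 ⊆ -11110,01111-
  m31 ⊆ 011-11,0111-1,01111-
  m44 ⊆ 1-1100,10110-
  m45 ⊆ 10110- [E]
  m51 ⊆ 11-011,1100-1
  m54 ⊆ 1-0110,11-110
  m59 ⊆ -11011,11-011
  m60 ⊆ 1-1100,111-00,1111-0
  m62 ⊆ -11110,11-110,1111-0
E = {-11000, 000-10, 01-101, 10110-}

NO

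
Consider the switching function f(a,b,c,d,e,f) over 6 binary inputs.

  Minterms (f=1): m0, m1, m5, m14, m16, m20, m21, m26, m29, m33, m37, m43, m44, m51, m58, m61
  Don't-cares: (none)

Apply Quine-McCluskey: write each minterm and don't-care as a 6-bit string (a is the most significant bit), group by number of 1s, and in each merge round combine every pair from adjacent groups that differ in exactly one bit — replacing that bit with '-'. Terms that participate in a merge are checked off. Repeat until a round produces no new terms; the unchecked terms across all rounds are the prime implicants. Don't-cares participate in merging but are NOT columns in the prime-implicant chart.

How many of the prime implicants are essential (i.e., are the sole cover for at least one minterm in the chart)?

7

Round 0: 000000✓ 000001✓ 000101✓ 001110 010000✓ 010100✓ 010101✓ 011010✓ 011101✓ 100001✓ 100101✓ 101011 101100 110011 111010✓ 111101✓
Round 1: -00001✓ -00101✓ -11010 -11101 0-0000 0-0101 000-01✓ 00000- 01-101 010-00 01010- 100-01✓
Round 2: -00-01
PIs = {-00-01, -11010, -11101, 0-0000, 0-0101, 00000-, 001110, 01-101, 010-00, 01010-, 101011, 101100, 110011}
Coverage chart:
  m0: 0-0000,00000-
  m1: -00-01,00000-
  m5: -00-01,0-0101
  m14: 001110 ←essential
  m16: 0-0000,010-00
  m20: 010-00,01010-
  m21: 0-0101,01-101,01010-
  m26: -11010 ←essential
  m29: -11101,01-101
  m33: -00-01 ←essential
  m37: -00-01 ←essential
  m43: 101011 ←essential
  m44: 101100 ←essential
  m51: 110011 ←essential
  m58: -11010 ←essential
  m61: -11101 ←essential
Essential: -00-01, -11010, -11101, 001110, 101011, 101100, 110011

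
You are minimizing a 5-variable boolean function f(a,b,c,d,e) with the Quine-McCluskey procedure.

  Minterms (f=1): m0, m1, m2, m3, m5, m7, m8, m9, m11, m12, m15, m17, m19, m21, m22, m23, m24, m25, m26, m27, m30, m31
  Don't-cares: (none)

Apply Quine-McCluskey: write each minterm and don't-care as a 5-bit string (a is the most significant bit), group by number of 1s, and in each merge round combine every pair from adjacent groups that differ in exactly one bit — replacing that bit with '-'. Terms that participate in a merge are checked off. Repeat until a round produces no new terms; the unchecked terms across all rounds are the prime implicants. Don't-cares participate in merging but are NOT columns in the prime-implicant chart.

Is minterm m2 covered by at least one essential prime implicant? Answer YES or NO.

YES

Round 0: 00000✓ 00001✓ 00010✓ 00011✓ 00101✓ 00111✓ 01000✓ 01001✓ 01011✓ 01100✓ 01111✓ 10001✓ 10011✓ 10101✓ 10110✓ 10111✓ 11000✓ 11001✓ 11010✓ 11011✓ 11110✓ 11111✓
Round 1: -0001✓ -0011✓ -0101✓ -0111✓ -1000✓ -1001✓ -1011✓ -1111✓ 0-000✓ 0-001✓ 0-011✓ 0-111✓ 00-01✓ 00-11✓ 000-0✓ 000-1✓ 0000-✓ 0001-✓ 001-1✓ 01-00 01-11✓ 010-1✓ 0100-✓ 1-001✓ 1-011✓ 1-110✓ 1-111✓ 10-01✓ 10-11✓ 100-1✓ 101-1✓ 1011-✓ 11-10✓ 11-11✓ 110-0✓ 110-1✓ 1100-✓ 1101-✓ 1111-✓
Round 2: --001✓ --011✓ --111✓ -0-01✓ -0-11✓ -00-1✓ -01-1✓ -1-11✓ -10-1✓ -100- 0--11✓ 0-0-1✓ 0-00- 00--1✓ 000-- 1--11✓ 1-0-1✓ 1-11- 10--1✓ 11-1- 110--
Round 3: ---11 --0-1 -0--1
PIs = {---11, --0-1, -0--1, -100-, 0-00-, 000--, 01-00, 1-11-, 11-1-, 110--}
Coverage chart:
  m0: 0-00-,000--
  m1: --0-1,-0--1,0-00-,000--
  m2: 000-- ←essential
  m3: ---11,--0-1,-0--1,000--
  m5: -0--1 ←essential
  m7: ---11,-0--1
  m8: -100-,0-00-,01-00
  m9: --0-1,-100-,0-00-
  m11: ---11,--0-1
  m12: 01-00 ←essential
  m15: ---11 ←essential
  m17: --0-1,-0--1
  m19: ---11,--0-1,-0--1
  m21: -0--1 ←essential
  m22: 1-11- ←essential
  m23: ---11,-0--1,1-11-
  m24: -100-,110--
  m25: --0-1,-100-,110--
  m26: 11-1-,110--
  m27: ---11,--0-1,11-1-,110--
  m30: 1-11-,11-1-
  m31: ---11,1-11-,11-1-
Essential: ---11, -0--1, 000--, 01-00, 1-11-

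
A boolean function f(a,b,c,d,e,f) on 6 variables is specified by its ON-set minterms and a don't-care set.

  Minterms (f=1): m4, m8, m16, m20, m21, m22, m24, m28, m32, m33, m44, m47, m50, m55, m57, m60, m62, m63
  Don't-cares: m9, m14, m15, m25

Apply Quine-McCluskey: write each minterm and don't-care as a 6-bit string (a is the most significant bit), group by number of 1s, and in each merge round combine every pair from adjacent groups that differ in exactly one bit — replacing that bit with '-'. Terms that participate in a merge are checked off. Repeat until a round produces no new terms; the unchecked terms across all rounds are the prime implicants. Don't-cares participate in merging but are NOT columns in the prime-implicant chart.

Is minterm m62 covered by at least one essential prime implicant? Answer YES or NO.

Round 0: 000100✓ 001000✓ 001001✓ 001110✓ 001111✓ 010000✓ 010100✓ 010101✓ 010110✓ 011000✓ 011001✓ 011100✓ 100000✓ 100001✓ 101100✓ 101111✓ 110010 110111✓ 111001✓ 111100✓ 111110✓ 111111✓
Round 1: -01111 -11001 -11100 0-0100 0-1000✓ 0-1001✓ 00100-✓ 00111- 01-000✓ 01-100✓ 010-00✓ 0101-0 01010- 011-00✓ 01100-✓ 1-1100 1-1111 10000- 11-111 1111-0 11111-
Round 2: 0-100- 01--00
PIs = {-01111, -11001, -11100, 0-0100, 0-100-, 00111-, 01--00, 0101-0, 01010-, 1-1100, 1-1111, 10000-, 11-111, 110010, 1111-0, 11111-}
Coverage chart:
  m4: 0-0100 ←essential
  m8: 0-100- ←essential
  m16: 01--00 ←essential
  m20: 0-0100,01--00,0101-0,01010-
  m21: 01010- ←essential
  m22: 0101-0 ←essential
  m24: 0-100-,01--00
  m28: -11100,01--00
  m32: 10000- ←essential
  m33: 10000- ←essential
  m44: 1-1100 ←essential
  m47: -01111,1-1111
  m50: 110010 ←essential
  m55: 11-111 ←essential
  m57: -11001 ←essential
  m60: -11100,1-1100,1111-0
  m62: 1111-0,11111-
  m63: 1-1111,11-111,11111-
Essential: -11001, 0-0100, 0-100-, 01--00, 0101-0, 01010-, 1-1100, 10000-, 11-111, 110010

NO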